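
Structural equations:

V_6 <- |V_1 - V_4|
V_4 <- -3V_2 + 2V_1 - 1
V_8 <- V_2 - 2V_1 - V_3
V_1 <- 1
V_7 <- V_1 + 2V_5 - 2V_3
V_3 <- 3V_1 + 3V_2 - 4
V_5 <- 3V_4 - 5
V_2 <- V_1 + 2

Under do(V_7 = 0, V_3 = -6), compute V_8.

7

Setting V_7 = 0, V_3 = -6 by intervention discards those variables' equations.
V_2 = V_1 + 2  [with V_1=1]  = 3
V_8 = V_2 - 2V_1 - V_3  [with V_2=3, V_1=1, V_3=-6]  = 7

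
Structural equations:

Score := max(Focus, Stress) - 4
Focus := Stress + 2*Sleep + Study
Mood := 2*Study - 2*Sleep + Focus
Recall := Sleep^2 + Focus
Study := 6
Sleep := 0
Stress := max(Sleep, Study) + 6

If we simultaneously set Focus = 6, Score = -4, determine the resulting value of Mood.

The joint intervention fixes Focus = 6, Score = -4, removing each variable's own equation.
Mood = 2*Study - 2*Sleep + Focus  [with Study=6, Sleep=0, Focus=6]  = 18

18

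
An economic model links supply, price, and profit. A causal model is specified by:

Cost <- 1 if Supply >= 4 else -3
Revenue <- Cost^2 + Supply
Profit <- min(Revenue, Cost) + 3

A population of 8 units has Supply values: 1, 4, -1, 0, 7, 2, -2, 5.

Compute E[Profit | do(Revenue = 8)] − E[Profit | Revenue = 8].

do(Revenue=8) breaks Revenue's dependence on Supply. With Revenue=8 fixed, Profit across the units is 0, 4, 0, 0, 4, 0, 0, 4, mean 1.5.
Conditioning on Revenue=8 selects the 2 unit(s) with Supply ∈ {-1, 7}. Their Profit values: 0, 4. Mean = 2.
Difference = 1.5 − 2 = -0.5.

-0.5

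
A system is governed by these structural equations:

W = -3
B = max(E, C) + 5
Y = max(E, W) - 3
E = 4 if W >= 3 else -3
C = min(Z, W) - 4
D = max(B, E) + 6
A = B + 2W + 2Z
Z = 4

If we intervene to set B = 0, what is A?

The intervention breaks the incoming arrows to B: B = max(E, C) + 5 no longer applies, and B = 0.
A = B + 2W + 2Z  [with B=0, W=-3, Z=4]  = 2

2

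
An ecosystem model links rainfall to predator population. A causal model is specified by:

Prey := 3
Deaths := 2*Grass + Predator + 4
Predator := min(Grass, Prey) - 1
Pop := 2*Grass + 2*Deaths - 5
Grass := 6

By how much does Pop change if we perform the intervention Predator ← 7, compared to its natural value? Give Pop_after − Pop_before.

10

do(Predator=7) replaces the equation Predator := min(Grass, Prey) - 1 with the constant Predator = 7.
Deaths = 2*Grass + Predator + 4  [with Grass=6, Predator=7]  = 23
Pop = 2*Grass + 2*Deaths - 5  [with Grass=6, Deaths=23]  = 53
Without intervention: Predator = min(Grass, Prey) - 1  [with Grass=6, Prey=3]  = 2; Deaths = 2*Grass + Predator + 4  [with Grass=6, Predator=2]  = 18; Pop = 2*Grass + 2*Deaths - 5  [with Grass=6, Deaths=18]  = 43.
Change = 53 − 43 = 10.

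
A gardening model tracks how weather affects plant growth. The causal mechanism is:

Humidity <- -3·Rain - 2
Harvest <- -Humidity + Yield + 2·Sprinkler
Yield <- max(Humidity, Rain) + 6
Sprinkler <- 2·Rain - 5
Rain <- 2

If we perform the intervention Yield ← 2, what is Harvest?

8

Intervening sets Yield = 2 and removes its equation (Yield <- max(Humidity, Rain) + 6).
Sprinkler = 2·Rain - 5  [with Rain=2]  = -1
Humidity = -3·Rain - 2  [with Rain=2]  = -8
Harvest = -Humidity + Yield + 2·Sprinkler  [with Humidity=-8, Yield=2, Sprinkler=-1]  = 8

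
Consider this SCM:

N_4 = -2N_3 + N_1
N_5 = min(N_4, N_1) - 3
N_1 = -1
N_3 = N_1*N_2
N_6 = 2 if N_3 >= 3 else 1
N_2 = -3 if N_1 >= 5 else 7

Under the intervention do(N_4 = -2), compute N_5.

Intervening sets N_4 = -2 and removes its equation (N_4 = -2N_3 + N_1).
N_5 = min(N_4, N_1) - 3  [with N_4=-2, N_1=-1]  = -5

-5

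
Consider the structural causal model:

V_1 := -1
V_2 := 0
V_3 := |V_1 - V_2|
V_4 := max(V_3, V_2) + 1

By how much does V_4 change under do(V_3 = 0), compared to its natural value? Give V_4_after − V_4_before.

-1

The intervention breaks the incoming arrows to V_3: V_3 := |V_1 - V_2| no longer applies, and V_3 = 0.
V_4 = max(V_3, V_2) + 1  [with V_3=0, V_2=0]  = 1
Without intervention: V_3 = |V_1 - V_2|  [with V_1=-1, V_2=0]  = 1; V_4 = max(V_3, V_2) + 1  [with V_3=1, V_2=0]  = 2.
Change = 1 − 2 = -1.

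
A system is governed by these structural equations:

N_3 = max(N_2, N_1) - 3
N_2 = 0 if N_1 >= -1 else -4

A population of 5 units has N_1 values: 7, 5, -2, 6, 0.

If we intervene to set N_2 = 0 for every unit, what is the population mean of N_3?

0.6

Under do(N_2=0), N_2's equation is replaced by N_2=0 for every unit. Per-unit N_3: 4, 2, -3, 3, -3. Mean = 0.6.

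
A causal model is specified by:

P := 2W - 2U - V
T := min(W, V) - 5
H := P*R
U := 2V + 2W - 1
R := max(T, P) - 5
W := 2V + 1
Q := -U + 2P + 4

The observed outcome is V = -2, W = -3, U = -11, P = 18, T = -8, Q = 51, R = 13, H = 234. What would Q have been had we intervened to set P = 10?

35

Under do(P=10), the mechanism P := 2W - 2U - V is discarded; P is fixed at 10.
W = 2V + 1  [with V=-2]  = -3
U = 2V + 2W - 1  [with V=-2, W=-3]  = -11
Q = -U + 2P + 4  [with U=-11, P=10]  = 35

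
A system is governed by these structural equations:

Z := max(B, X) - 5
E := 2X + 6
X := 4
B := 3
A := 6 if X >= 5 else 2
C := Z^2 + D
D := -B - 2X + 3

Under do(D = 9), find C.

Intervening sets D = 9 and removes its equation (D := -B - 2X + 3).
Z = max(B, X) - 5  [with B=3, X=4]  = -1
C = Z^2 + D  [with Z=-1, D=9]  = 10

10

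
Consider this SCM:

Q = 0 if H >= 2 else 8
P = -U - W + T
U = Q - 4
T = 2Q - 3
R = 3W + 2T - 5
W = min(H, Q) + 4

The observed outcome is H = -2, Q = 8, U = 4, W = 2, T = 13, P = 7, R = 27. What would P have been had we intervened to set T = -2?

-8

The intervention breaks the incoming arrows to T: T = 2Q - 3 no longer applies, and T = -2.
Q = 0 if H >= 2 else 8  [with H=-2]  = 8
U = Q - 4  [with Q=8]  = 4
W = min(H, Q) + 4  [with H=-2, Q=8]  = 2
P = -U - W + T  [with U=4, W=2, T=-2]  = -8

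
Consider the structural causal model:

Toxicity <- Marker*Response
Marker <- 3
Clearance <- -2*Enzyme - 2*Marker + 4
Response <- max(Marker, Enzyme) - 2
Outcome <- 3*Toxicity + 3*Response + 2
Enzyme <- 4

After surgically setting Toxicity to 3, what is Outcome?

17

Under do(Toxicity=3), the mechanism Toxicity <- Marker*Response is discarded; Toxicity is fixed at 3.
Response = max(Marker, Enzyme) - 2  [with Marker=3, Enzyme=4]  = 2
Outcome = 3*Toxicity + 3*Response + 2  [with Toxicity=3, Response=2]  = 17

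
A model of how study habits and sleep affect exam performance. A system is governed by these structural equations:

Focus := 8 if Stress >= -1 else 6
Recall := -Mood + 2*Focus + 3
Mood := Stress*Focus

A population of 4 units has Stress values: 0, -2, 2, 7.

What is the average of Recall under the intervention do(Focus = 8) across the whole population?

Every unit gets Focus=8 under the intervention. Recall values become 19, 35, 3, -37; E[Recall|do(Focus=8)] = 5.

5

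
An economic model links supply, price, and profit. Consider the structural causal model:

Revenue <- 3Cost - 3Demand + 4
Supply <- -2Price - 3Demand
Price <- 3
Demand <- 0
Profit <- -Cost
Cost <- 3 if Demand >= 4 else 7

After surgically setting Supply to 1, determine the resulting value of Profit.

-7

The intervention breaks the incoming arrows to Supply: Supply <- -2Price - 3Demand no longer applies, and Supply = 1.
No directed path runs from Supply to Profit, so Profit keeps its natural value.
Cost = 3 if Demand >= 4 else 7  [with Demand=0]  = 7
Profit = -Cost  [with Cost=7]  = -7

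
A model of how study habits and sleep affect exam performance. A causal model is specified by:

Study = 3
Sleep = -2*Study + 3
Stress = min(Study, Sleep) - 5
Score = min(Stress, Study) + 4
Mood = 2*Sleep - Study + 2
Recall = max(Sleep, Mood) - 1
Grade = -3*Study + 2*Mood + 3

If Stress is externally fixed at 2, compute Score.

6

The intervention breaks the incoming arrows to Stress: Stress = min(Study, Sleep) - 5 no longer applies, and Stress = 2.
Score = min(Stress, Study) + 4  [with Stress=2, Study=3]  = 6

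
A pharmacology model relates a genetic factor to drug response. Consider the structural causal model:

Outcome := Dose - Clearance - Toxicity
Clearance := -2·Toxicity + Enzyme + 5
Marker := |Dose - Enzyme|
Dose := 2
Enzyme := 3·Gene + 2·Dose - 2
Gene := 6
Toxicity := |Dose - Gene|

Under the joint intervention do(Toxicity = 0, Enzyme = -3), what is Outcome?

The joint intervention fixes Toxicity = 0, Enzyme = -3, removing each variable's own equation.
Clearance = -2·Toxicity + Enzyme + 5  [with Toxicity=0, Enzyme=-3]  = 2
Outcome = Dose - Clearance - Toxicity  [with Dose=2, Clearance=2, Toxicity=0]  = 0

0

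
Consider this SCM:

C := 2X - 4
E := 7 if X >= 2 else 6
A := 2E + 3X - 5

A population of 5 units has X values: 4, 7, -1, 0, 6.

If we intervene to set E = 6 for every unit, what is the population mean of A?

16.6

The intervention sets E=6 in all 5 units regardless of X. Recomputing A per unit gives 19, 28, 4, 7, 25; average 16.6.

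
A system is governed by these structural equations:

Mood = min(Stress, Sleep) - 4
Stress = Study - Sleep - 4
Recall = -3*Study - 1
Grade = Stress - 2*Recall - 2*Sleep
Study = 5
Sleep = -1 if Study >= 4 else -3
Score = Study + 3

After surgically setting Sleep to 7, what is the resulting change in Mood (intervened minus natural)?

do(Sleep=7) replaces the equation Sleep = -1 if Study >= 4 else -3 with the constant Sleep = 7.
Stress = Study - Sleep - 4  [with Study=5, Sleep=7]  = -6
Mood = min(Stress, Sleep) - 4  [with Stress=-6, Sleep=7]  = -10
Without intervention: Sleep = -1 if Study >= 4 else -3  [with Study=5]  = -1; Stress = Study - Sleep - 4  [with Study=5, Sleep=-1]  = 2; Mood = min(Stress, Sleep) - 4  [with Stress=2, Sleep=-1]  = -5.
Change = -10 − (-5) = -5.

-5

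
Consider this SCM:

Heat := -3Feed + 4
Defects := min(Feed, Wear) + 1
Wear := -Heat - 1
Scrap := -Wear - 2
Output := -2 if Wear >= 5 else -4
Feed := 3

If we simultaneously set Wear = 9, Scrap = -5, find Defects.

The joint intervention fixes Wear = 9, Scrap = -5, removing each variable's own equation.
Defects = min(Feed, Wear) + 1  [with Feed=3, Wear=9]  = 4

4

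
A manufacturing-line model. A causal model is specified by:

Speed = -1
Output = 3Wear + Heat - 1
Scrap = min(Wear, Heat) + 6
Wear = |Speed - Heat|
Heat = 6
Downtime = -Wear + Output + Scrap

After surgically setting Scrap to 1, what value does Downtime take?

Under do(Scrap=1), the mechanism Scrap = min(Wear, Heat) + 6 is discarded; Scrap is fixed at 1.
Wear = |Speed - Heat|  [with Speed=-1, Heat=6]  = 7
Output = 3Wear + Heat - 1  [with Wear=7, Heat=6]  = 26
Downtime = -Wear + Output + Scrap  [with Wear=7, Output=26, Scrap=1]  = 20

20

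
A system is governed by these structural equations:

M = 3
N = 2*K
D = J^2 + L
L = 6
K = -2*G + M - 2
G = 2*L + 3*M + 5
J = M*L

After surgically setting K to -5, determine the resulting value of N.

Under do(K=-5), the mechanism K = -2*G + M - 2 is discarded; K is fixed at -5.
N = 2*K  [with K=-5]  = -10

-10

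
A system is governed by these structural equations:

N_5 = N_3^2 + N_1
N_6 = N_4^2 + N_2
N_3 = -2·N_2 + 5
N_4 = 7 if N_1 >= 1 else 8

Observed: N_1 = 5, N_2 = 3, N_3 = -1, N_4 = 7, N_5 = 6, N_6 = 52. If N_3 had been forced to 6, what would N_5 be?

do(N_3=6) replaces the equation N_3 = -2·N_2 + 5 with the constant N_3 = 6.
N_5 = N_3^2 + N_1  [with N_3=6, N_1=5]  = 41

41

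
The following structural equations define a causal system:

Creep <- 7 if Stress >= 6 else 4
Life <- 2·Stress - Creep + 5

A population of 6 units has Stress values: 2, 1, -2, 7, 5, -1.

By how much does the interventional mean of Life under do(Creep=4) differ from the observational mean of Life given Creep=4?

2

Under do(Creep=4), Creep's equation is replaced by Creep=4 for every unit. Per-unit Life: 5, 3, -3, 15, 11, -1. Mean = 5.
Observing Creep=4 restricts to units where Creep's equation naturally yields 4: Stress ∈ {2, 1, -2, 5, -1}. In that subpopulation Life = 5, 3, -3, 11, -1, mean 3.
Difference = 5 − 3 = 2.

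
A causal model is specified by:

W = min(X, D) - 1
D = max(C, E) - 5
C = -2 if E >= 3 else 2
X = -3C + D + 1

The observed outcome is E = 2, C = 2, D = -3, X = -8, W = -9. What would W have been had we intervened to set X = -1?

Intervening sets X = -1 and removes its equation (X = -3C + D + 1).
C = -2 if E >= 3 else 2  [with E=2]  = 2
D = max(C, E) - 5  [with C=2, E=2]  = -3
W = min(X, D) - 1  [with X=-1, D=-3]  = -4

-4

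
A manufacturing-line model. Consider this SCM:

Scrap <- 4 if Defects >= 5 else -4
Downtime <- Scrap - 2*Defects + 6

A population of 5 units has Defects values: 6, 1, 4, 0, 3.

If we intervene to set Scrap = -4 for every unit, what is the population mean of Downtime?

-3.6

Under do(Scrap=-4), Scrap's equation is replaced by Scrap=-4 for every unit. Per-unit Downtime: -10, 0, -6, 2, -4. Mean = -3.6.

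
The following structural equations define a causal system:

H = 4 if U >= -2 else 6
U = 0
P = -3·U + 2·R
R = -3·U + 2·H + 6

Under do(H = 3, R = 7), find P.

Setting H = 3, R = 7 by intervention discards those variables' equations.
P = -3·U + 2·R  [with U=0, R=7]  = 14

14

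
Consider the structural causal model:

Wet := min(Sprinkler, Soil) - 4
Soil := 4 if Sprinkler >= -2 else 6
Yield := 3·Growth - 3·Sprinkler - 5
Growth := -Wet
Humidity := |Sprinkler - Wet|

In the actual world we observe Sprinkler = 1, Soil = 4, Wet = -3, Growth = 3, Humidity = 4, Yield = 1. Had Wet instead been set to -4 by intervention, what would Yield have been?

4

The intervention breaks the incoming arrows to Wet: Wet := min(Sprinkler, Soil) - 4 no longer applies, and Wet = -4.
Growth = -Wet  [with Wet=-4]  = 4
Yield = 3·Growth - 3·Sprinkler - 5  [with Growth=4, Sprinkler=1]  = 4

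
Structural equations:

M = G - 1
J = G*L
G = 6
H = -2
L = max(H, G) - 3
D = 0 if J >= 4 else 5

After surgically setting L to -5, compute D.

5

do(L=-5) replaces the equation L = max(H, G) - 3 with the constant L = -5.
J = G*L  [with G=6, L=-5]  = -30
D = 0 if J >= 4 else 5  [with J=-30]  = 5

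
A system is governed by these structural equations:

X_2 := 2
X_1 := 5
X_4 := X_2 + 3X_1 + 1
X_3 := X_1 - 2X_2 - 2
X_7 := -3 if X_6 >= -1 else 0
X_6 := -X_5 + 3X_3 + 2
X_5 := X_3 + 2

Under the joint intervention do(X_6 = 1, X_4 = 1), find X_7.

Under do(X_6 = 1, X_4 = 1), each intervened variable's structural equation is replaced by its fixed value.
X_7 = -3 if X_6 >= -1 else 0  [with X_6=1]  = -3

-3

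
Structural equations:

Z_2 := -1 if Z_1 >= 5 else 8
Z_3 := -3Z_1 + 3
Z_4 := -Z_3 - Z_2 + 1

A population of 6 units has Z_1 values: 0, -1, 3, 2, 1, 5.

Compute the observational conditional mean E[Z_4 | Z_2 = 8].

Observing Z_2=8 restricts to units where Z_2's equation naturally yields 8: Z_1 ∈ {0, -1, 3, 2, 1}. In that subpopulation Z_4 = -10, -13, -1, -4, -7, mean -7.

-7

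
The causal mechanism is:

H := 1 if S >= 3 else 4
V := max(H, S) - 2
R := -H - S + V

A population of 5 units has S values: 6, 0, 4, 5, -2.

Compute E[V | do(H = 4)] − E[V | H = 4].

The intervention sets H=4 in all 5 units regardless of S. Recomputing V per unit gives 4, 2, 2, 3, 2; average 2.6.
Observing H=4 restricts to units where H's equation naturally yields 4: S ∈ {0, -2}. In that subpopulation V = 2, 2, mean 2.
Difference = 2.6 − 2 = 0.6.

0.6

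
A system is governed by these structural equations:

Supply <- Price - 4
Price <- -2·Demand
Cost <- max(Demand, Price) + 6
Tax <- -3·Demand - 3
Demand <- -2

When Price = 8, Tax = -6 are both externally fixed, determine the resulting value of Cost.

14

The joint intervention fixes Price = 8, Tax = -6, removing each variable's own equation.
Cost = max(Demand, Price) + 6  [with Demand=-2, Price=8]  = 14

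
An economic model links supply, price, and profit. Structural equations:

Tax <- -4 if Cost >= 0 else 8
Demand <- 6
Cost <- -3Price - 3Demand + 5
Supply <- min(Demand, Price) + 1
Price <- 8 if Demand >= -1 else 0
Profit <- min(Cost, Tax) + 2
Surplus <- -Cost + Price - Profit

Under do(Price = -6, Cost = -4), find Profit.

The joint intervention fixes Price = -6, Cost = -4, removing each variable's own equation.
Tax = -4 if Cost >= 0 else 8  [with Cost=-4]  = 8
Profit = min(Cost, Tax) + 2  [with Cost=-4, Tax=8]  = -2

-2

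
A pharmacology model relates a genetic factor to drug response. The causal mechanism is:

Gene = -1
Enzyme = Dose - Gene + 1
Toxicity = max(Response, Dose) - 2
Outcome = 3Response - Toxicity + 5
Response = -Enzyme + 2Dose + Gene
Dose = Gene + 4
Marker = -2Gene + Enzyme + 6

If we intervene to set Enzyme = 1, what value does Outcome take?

The intervention breaks the incoming arrows to Enzyme: Enzyme = Dose - Gene + 1 no longer applies, and Enzyme = 1.
Dose = Gene + 4  [with Gene=-1]  = 3
Response = -Enzyme + 2Dose + Gene  [with Enzyme=1, Dose=3, Gene=-1]  = 4
Toxicity = max(Response, Dose) - 2  [with Response=4, Dose=3]  = 2
Outcome = 3Response - Toxicity + 5  [with Response=4, Toxicity=2]  = 15

15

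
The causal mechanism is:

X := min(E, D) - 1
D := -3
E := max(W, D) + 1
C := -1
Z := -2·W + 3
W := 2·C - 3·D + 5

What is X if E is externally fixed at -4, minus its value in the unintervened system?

-1

Intervening sets E = -4 and removes its equation (E := max(W, D) + 1).
X = min(E, D) - 1  [with E=-4, D=-3]  = -5
Without intervention: W = 2·C - 3·D + 5  [with C=-1, D=-3]  = 12; E = max(W, D) + 1  [with W=12, D=-3]  = 13; X = min(E, D) - 1  [with E=13, D=-3]  = -4.
Change = -5 − (-4) = -1.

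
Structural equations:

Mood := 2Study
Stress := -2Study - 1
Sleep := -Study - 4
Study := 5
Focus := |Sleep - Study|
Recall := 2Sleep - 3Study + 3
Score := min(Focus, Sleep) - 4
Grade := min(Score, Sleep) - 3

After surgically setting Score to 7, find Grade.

-12

do(Score=7) replaces the equation Score := min(Focus, Sleep) - 4 with the constant Score = 7.
Sleep = -Study - 4  [with Study=5]  = -9
Grade = min(Score, Sleep) - 3  [with Score=7, Sleep=-9]  = -12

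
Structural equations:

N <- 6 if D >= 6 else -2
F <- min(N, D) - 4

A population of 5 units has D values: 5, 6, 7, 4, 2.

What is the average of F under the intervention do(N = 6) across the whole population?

0.6

The intervention sets N=6 in all 5 units regardless of D. Recomputing F per unit gives 1, 2, 2, 0, -2; average 0.6.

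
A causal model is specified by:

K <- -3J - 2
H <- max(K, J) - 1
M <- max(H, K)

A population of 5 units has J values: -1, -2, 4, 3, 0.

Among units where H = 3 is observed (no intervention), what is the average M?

Observing H=3 restricts to units where H's equation naturally yields 3: J ∈ {-2, 4}. In that subpopulation M = 4, 3, mean 3.5.

3.5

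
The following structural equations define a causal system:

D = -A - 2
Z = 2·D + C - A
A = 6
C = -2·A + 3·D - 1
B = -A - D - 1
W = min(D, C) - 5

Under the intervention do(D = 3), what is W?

Under do(D=3), the mechanism D = -A - 2 is discarded; D is fixed at 3.
C = -2·A + 3·D - 1  [with A=6, D=3]  = -4
W = min(D, C) - 5  [with D=3, C=-4]  = -9

-9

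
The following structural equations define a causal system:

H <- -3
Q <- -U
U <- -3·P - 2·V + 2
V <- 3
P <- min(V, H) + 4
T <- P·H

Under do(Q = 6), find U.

-7

The intervention breaks the incoming arrows to Q: Q <- -U no longer applies, and Q = 6.
Since U is not a descendant of the intervened variable, it is unaffected.
P = min(V, H) + 4  [with V=3, H=-3]  = 1
U = -3·P - 2·V + 2  [with P=1, V=3]  = -7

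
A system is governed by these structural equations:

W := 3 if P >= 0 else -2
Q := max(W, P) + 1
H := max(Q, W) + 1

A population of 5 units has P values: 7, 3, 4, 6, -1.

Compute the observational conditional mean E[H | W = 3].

E[H|W=3] averages over only the 4 units with W=3 (P = 7, 3, 4, 6): H = 9, 5, 6, 8, mean 7.

7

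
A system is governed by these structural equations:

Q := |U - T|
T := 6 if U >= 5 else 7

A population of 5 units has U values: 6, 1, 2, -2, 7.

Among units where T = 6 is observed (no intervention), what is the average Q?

0.5

Observing T=6 restricts to units where T's equation naturally yields 6: U ∈ {6, 7}. In that subpopulation Q = 0, 1, mean 0.5.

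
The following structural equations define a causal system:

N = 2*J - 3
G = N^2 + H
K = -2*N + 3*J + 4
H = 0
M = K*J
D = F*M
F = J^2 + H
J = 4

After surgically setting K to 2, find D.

Intervening sets K = 2 and removes its equation (K = -2*N + 3*J + 4).
F = J^2 + H  [with J=4, H=0]  = 16
M = K*J  [with K=2, J=4]  = 8
D = F*M  [with F=16, M=8]  = 128

128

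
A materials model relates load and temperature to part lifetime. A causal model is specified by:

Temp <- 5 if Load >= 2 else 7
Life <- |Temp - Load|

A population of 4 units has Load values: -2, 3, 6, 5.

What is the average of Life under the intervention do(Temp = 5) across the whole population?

2.5

The intervention sets Temp=5 in all 4 units regardless of Load. Recomputing Life per unit gives 7, 2, 1, 0; average 2.5.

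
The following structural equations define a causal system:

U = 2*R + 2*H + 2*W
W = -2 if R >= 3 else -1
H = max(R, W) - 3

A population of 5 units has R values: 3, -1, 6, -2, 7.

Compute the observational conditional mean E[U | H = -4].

Conditioning on H=-4 selects the 2 unit(s) with R ∈ {-1, -2}. Their U values: -12, -14. Mean = -13.

-13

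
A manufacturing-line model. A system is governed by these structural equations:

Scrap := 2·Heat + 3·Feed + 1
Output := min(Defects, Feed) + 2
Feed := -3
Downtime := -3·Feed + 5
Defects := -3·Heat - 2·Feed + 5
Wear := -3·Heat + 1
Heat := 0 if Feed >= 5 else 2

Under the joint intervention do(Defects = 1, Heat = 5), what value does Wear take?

-14

Setting Defects = 1, Heat = 5 by intervention discards those variables' equations.
Wear = -3·Heat + 1  [with Heat=5]  = -14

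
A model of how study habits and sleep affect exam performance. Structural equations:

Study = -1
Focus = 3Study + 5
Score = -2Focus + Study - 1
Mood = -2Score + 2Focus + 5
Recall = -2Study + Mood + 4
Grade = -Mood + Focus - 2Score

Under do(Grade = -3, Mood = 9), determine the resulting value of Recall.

Setting Grade = -3, Mood = 9 by intervention discards those variables' equations.
Recall = -2Study + Mood + 4  [with Study=-1, Mood=9]  = 15

15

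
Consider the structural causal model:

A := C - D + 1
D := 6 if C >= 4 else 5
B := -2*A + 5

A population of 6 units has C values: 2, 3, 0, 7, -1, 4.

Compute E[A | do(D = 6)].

do(D=6) breaks D's dependence on C. With D=6 fixed, A across the units is -3, -2, -5, 2, -6, -1, mean -2.5.

-2.5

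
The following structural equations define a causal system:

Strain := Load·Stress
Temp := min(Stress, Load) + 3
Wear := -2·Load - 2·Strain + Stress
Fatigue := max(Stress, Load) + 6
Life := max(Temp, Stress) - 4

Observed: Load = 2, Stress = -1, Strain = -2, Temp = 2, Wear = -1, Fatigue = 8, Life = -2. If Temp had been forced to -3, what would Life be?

The intervention breaks the incoming arrows to Temp: Temp := min(Stress, Load) + 3 no longer applies, and Temp = -3.
Life = max(Temp, Stress) - 4  [with Temp=-3, Stress=-1]  = -5

-5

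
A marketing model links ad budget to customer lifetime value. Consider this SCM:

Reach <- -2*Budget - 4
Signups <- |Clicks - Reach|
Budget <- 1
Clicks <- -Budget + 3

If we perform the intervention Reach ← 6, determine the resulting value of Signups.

Under do(Reach=6), the mechanism Reach <- -2*Budget - 4 is discarded; Reach is fixed at 6.
Clicks = -Budget + 3  [with Budget=1]  = 2
Signups = |Clicks - Reach|  [with Clicks=2, Reach=6]  = 4

4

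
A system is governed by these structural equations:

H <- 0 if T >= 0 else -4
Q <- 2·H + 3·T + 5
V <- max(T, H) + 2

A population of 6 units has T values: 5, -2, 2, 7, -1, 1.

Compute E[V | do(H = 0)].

4.5

Every unit gets H=0 under the intervention. V values become 7, 2, 4, 9, 2, 3; E[V|do(H=0)] = 4.5.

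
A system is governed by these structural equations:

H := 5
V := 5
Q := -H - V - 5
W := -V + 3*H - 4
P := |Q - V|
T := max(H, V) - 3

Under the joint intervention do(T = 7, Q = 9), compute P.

Under do(T = 7, Q = 9), each intervened variable's structural equation is replaced by its fixed value.
P = |Q - V|  [with Q=9, V=5]  = 4

4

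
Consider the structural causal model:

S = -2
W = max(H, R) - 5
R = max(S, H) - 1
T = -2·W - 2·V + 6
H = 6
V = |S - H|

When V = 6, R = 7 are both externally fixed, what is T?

-10

The joint intervention fixes V = 6, R = 7, removing each variable's own equation.
W = max(H, R) - 5  [with H=6, R=7]  = 2
T = -2·W - 2·V + 6  [with W=2, V=6]  = -10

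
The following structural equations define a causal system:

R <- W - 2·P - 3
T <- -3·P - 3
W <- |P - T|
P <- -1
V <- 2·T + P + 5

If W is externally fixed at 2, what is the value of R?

1

Intervening sets W = 2 and removes its equation (W <- |P - T|).
R = W - 2·P - 3  [with W=2, P=-1]  = 1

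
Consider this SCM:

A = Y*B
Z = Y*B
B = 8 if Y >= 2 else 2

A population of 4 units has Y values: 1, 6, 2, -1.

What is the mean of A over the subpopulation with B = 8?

E[A|B=8] averages over only the 2 units with B=8 (Y = 6, 2): A = 48, 16, mean 32.

32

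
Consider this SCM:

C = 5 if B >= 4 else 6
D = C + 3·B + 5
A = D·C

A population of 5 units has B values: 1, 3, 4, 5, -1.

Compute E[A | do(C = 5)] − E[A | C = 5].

-31.5

do(C=5) breaks C's dependence on B. With C=5 fixed, A across the units is 65, 95, 110, 125, 35, mean 86.
E[A|C=5] averages over only the 2 units with C=5 (B = 4, 5): A = 110, 125, mean 117.5.
Difference = 86 − 117.5 = -31.5.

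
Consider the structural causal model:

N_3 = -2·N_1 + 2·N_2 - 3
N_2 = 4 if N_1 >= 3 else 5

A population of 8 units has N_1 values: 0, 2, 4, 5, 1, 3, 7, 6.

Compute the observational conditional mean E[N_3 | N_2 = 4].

Observing N_2=4 restricts to units where N_2's equation naturally yields 4: N_1 ∈ {4, 5, 3, 7, 6}. In that subpopulation N_3 = -3, -5, -1, -9, -7, mean -5.

-5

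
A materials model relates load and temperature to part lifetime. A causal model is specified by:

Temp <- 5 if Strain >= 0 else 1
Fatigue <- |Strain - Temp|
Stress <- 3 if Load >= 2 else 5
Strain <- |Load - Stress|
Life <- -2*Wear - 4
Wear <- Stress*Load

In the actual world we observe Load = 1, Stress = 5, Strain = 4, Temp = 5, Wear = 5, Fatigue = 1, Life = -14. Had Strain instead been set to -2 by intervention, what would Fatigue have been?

3

The intervention breaks the incoming arrows to Strain: Strain <- |Load - Stress| no longer applies, and Strain = -2.
Temp = 5 if Strain >= 0 else 1  [with Strain=-2]  = 1
Fatigue = |Strain - Temp|  [with Strain=-2, Temp=1]  = 3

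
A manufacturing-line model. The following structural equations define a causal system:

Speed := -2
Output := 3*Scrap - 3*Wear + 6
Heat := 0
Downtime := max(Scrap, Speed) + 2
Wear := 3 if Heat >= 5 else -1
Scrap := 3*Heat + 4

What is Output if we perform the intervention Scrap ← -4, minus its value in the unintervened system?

Intervening sets Scrap = -4 and removes its equation (Scrap := 3*Heat + 4).
Wear = 3 if Heat >= 5 else -1  [with Heat=0]  = -1
Output = 3*Scrap - 3*Wear + 6  [with Scrap=-4, Wear=-1]  = -3
Without intervention: Wear = 3 if Heat >= 5 else -1  [with Heat=0]  = -1; Scrap = 3*Heat + 4  [with Heat=0]  = 4; Output = 3*Scrap - 3*Wear + 6  [with Scrap=4, Wear=-1]  = 21.
Change = -3 − 21 = -24.

-24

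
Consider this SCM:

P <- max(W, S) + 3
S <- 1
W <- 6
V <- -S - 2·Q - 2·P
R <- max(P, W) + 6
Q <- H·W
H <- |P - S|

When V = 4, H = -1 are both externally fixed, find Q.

Setting V = 4, H = -1 by intervention discards those variables' equations.
Q = H·W  [with H=-1, W=6]  = -6

-6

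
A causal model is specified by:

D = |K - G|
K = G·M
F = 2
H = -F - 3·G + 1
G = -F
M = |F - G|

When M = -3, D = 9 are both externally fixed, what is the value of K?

Setting M = -3, D = 9 by intervention discards those variables' equations.
G = -F  [with F=2]  = -2
K = G·M  [with G=-2, M=-3]  = 6

6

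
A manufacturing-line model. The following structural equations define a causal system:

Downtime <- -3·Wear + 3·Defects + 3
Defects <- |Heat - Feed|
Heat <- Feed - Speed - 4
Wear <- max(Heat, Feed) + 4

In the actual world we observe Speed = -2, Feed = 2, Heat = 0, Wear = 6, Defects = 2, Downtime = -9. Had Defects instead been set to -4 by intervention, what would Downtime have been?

-27

The intervention breaks the incoming arrows to Defects: Defects <- |Heat - Feed| no longer applies, and Defects = -4.
Heat = Feed - Speed - 4  [with Feed=2, Speed=-2]  = 0
Wear = max(Heat, Feed) + 4  [with Heat=0, Feed=2]  = 6
Downtime = -3·Wear + 3·Defects + 3  [with Wear=6, Defects=-4]  = -27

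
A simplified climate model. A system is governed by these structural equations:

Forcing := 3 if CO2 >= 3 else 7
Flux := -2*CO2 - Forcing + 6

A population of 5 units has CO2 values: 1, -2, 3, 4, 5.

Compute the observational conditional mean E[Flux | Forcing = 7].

Conditioning on Forcing=7 selects the 2 unit(s) with CO2 ∈ {1, -2}. Their Flux values: -3, 3. Mean = 0.

0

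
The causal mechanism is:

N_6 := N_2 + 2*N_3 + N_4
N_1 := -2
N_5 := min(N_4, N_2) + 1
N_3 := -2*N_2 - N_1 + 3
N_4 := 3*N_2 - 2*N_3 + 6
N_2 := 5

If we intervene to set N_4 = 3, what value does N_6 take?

Under do(N_4=3), the mechanism N_4 := 3*N_2 - 2*N_3 + 6 is discarded; N_4 is fixed at 3.
N_3 = -2*N_2 - N_1 + 3  [with N_2=5, N_1=-2]  = -5
N_6 = N_2 + 2*N_3 + N_4  [with N_2=5, N_3=-5, N_4=3]  = -2

-2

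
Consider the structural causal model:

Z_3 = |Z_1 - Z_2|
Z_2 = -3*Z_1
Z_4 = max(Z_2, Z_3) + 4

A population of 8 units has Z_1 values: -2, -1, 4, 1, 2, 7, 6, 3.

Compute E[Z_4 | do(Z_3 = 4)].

Under do(Z_3=4), Z_3's equation is replaced by Z_3=4 for every unit. Per-unit Z_4: 10, 8, 8, 8, 8, 8, 8, 8. Mean = 8.25.

8.25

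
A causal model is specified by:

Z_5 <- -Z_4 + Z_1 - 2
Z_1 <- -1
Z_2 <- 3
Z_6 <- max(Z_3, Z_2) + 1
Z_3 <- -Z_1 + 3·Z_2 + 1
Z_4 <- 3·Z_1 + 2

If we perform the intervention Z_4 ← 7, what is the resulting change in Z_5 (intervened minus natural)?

-8

Intervening sets Z_4 = 7 and removes its equation (Z_4 <- 3·Z_1 + 2).
Z_5 = -Z_4 + Z_1 - 2  [with Z_4=7, Z_1=-1]  = -10
Without intervention: Z_4 = 3·Z_1 + 2  [with Z_1=-1]  = -1; Z_5 = -Z_4 + Z_1 - 2  [with Z_4=-1, Z_1=-1]  = -2.
Change = -10 − (-2) = -8.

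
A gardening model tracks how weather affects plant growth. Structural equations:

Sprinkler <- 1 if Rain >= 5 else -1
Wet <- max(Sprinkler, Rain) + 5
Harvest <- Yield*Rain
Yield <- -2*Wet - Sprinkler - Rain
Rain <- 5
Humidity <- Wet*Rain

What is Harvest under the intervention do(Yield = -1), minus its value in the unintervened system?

The intervention breaks the incoming arrows to Yield: Yield <- -2*Wet - Sprinkler - Rain no longer applies, and Yield = -1.
Harvest = Yield*Rain  [with Yield=-1, Rain=5]  = -5
Without intervention: Sprinkler = 1 if Rain >= 5 else -1  [with Rain=5]  = 1; Wet = max(Sprinkler, Rain) + 5  [with Sprinkler=1, Rain=5]  = 10; Yield = -2*Wet - Sprinkler - Rain  [with Wet=10, Sprinkler=1, Rain=5]  = -26; Harvest = Yield*Rain  [with Yield=-26, Rain=5]  = -130.
Change = -5 − (-130) = 125.

125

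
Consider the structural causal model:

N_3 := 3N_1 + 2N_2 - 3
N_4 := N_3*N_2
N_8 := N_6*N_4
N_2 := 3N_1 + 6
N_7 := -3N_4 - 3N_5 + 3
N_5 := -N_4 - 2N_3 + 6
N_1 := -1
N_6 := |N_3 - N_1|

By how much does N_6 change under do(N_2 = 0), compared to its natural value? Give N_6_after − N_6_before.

Under do(N_2=0), the mechanism N_2 := 3N_1 + 6 is discarded; N_2 is fixed at 0.
N_3 = 3N_1 + 2N_2 - 3  [with N_1=-1, N_2=0]  = -6
N_6 = |N_3 - N_1|  [with N_3=-6, N_1=-1]  = 5
Without intervention: N_2 = 3N_1 + 6  [with N_1=-1]  = 3; N_3 = 3N_1 + 2N_2 - 3  [with N_1=-1, N_2=3]  = 0; N_6 = |N_3 - N_1|  [with N_3=0, N_1=-1]  = 1.
Change = 5 − 1 = 4.

4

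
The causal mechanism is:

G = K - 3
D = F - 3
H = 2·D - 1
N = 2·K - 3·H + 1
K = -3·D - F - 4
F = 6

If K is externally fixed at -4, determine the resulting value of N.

The intervention breaks the incoming arrows to K: K = -3·D - F - 4 no longer applies, and K = -4.
D = F - 3  [with F=6]  = 3
H = 2·D - 1  [with D=3]  = 5
N = 2·K - 3·H + 1  [with K=-4, H=5]  = -22

-22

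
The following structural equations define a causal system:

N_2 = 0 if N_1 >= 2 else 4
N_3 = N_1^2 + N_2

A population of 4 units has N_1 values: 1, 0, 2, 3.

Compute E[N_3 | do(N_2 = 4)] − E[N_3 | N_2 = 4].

3

Every unit gets N_2=4 under the intervention. N_3 values become 5, 4, 8, 13; E[N_3|do(N_2=4)] = 7.5.
Observing N_2=4 restricts to units where N_2's equation naturally yields 4: N_1 ∈ {1, 0}. In that subpopulation N_3 = 5, 4, mean 4.5.
Difference = 7.5 − 4.5 = 3.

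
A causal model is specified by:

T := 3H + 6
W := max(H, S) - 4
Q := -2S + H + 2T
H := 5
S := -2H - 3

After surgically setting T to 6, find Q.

43

do(T=6) replaces the equation T := 3H + 6 with the constant T = 6.
S = -2H - 3  [with H=5]  = -13
Q = -2S + H + 2T  [with S=-13, H=5, T=6]  = 43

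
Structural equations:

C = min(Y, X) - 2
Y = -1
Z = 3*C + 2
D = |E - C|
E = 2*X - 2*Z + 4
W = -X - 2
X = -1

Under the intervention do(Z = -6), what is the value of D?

17

The intervention breaks the incoming arrows to Z: Z = 3*C + 2 no longer applies, and Z = -6.
C = min(Y, X) - 2  [with Y=-1, X=-1]  = -3
E = 2*X - 2*Z + 4  [with X=-1, Z=-6]  = 14
D = |E - C|  [with E=14, C=-3]  = 17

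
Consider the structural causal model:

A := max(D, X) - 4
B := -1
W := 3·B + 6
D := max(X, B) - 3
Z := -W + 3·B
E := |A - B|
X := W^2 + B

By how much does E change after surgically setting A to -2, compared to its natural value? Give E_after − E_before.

Under do(A=-2), the mechanism A := max(D, X) - 4 is discarded; A is fixed at -2.
E = |A - B|  [with A=-2, B=-1]  = 1
Without intervention: W = 3·B + 6  [with B=-1]  = 3; X = W^2 + B  [with W=3, B=-1]  = 8; D = max(X, B) - 3  [with X=8, B=-1]  = 5; A = max(D, X) - 4  [with D=5, X=8]  = 4; E = |A - B|  [with A=4, B=-1]  = 5.
Change = 1 − 5 = -4.

-4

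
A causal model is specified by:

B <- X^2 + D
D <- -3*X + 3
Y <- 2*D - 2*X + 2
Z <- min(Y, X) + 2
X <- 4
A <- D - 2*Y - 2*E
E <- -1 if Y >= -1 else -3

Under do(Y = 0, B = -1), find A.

-7

Under do(Y = 0, B = -1), each intervened variable's structural equation is replaced by its fixed value.
D = -3*X + 3  [with X=4]  = -9
E = -1 if Y >= -1 else -3  [with Y=0]  = -1
A = D - 2*Y - 2*E  [with D=-9, Y=0, E=-1]  = -7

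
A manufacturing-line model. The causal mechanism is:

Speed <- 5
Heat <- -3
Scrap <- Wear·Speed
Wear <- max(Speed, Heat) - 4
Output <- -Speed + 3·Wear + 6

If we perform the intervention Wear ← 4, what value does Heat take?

-3

Under do(Wear=4), the mechanism Wear <- max(Speed, Heat) - 4 is discarded; Wear is fixed at 4.
Since Heat is not a descendant of the intervened variable, it is unaffected.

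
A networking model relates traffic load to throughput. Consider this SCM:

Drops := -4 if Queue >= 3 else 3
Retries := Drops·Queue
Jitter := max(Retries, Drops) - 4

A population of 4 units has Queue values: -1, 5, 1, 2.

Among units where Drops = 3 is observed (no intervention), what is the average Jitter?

0

Observing Drops=3 restricts to units where Drops's equation naturally yields 3: Queue ∈ {-1, 1, 2}. In that subpopulation Jitter = -1, -1, 2, mean 0.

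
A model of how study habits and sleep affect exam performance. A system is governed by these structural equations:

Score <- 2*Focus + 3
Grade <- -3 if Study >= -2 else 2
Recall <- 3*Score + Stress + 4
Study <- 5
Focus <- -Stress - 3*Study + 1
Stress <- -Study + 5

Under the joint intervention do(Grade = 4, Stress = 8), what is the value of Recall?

-111

The joint intervention fixes Grade = 4, Stress = 8, removing each variable's own equation.
Focus = -Stress - 3*Study + 1  [with Stress=8, Study=5]  = -22
Score = 2*Focus + 3  [with Focus=-22]  = -41
Recall = 3*Score + Stress + 4  [with Score=-41, Stress=8]  = -111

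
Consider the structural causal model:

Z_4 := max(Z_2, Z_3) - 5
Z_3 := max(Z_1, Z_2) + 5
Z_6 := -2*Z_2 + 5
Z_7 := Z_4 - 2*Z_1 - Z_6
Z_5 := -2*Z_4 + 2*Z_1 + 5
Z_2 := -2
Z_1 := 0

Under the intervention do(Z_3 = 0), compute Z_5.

15

do(Z_3=0) replaces the equation Z_3 := max(Z_1, Z_2) + 5 with the constant Z_3 = 0.
Z_4 = max(Z_2, Z_3) - 5  [with Z_2=-2, Z_3=0]  = -5
Z_5 = -2*Z_4 + 2*Z_1 + 5  [with Z_4=-5, Z_1=0]  = 15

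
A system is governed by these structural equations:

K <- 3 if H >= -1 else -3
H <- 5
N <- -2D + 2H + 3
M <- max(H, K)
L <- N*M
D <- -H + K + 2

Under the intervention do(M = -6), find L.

-78

The intervention breaks the incoming arrows to M: M <- max(H, K) no longer applies, and M = -6.
K = 3 if H >= -1 else -3  [with H=5]  = 3
D = -H + K + 2  [with H=5, K=3]  = 0
N = -2D + 2H + 3  [with D=0, H=5]  = 13
L = N*M  [with N=13, M=-6]  = -78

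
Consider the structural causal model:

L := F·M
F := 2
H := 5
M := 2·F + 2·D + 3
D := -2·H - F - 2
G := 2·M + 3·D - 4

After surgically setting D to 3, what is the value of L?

do(D=3) replaces the equation D := -2·H - F - 2 with the constant D = 3.
M = 2·F + 2·D + 3  [with F=2, D=3]  = 13
L = F·M  [with F=2, M=13]  = 26

26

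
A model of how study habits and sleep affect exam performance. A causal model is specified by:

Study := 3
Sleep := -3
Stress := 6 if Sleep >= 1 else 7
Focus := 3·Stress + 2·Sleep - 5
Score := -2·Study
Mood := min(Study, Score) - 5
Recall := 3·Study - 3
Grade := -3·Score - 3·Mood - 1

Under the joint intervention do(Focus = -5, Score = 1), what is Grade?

The joint intervention fixes Focus = -5, Score = 1, removing each variable's own equation.
Mood = min(Study, Score) - 5  [with Study=3, Score=1]  = -4
Grade = -3·Score - 3·Mood - 1  [with Score=1, Mood=-4]  = 8

8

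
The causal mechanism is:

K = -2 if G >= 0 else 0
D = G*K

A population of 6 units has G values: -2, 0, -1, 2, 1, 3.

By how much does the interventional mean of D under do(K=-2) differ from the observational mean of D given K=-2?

2

The intervention sets K=-2 in all 6 units regardless of G. Recomputing D per unit gives 4, 0, 2, -4, -2, -6; average -1.
Observing K=-2 restricts to units where K's equation naturally yields -2: G ∈ {0, 2, 1, 3}. In that subpopulation D = 0, -4, -2, -6, mean -3.
Difference = -1 − (-3) = 2.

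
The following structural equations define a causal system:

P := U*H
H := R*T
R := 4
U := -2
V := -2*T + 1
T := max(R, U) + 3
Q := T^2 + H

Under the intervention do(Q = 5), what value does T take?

do(Q=5) replaces the equation Q := T^2 + H with the constant Q = 5.
T is not downstream of the intervention, so its value is determined by the original equations.
T = max(R, U) + 3  [with R=4, U=-2]  = 7

7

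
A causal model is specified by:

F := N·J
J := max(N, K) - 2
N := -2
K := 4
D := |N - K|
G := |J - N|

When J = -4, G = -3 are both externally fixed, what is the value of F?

8

Setting J = -4, G = -3 by intervention discards those variables' equations.
F = N·J  [with N=-2, J=-4]  = 8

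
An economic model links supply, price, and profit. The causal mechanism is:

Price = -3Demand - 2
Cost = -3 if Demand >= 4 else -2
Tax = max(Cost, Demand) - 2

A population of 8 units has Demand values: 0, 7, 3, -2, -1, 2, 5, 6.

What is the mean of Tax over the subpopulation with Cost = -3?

4

E[Tax|Cost=-3] averages over only the 3 units with Cost=-3 (Demand = 7, 5, 6): Tax = 5, 3, 4, mean 4.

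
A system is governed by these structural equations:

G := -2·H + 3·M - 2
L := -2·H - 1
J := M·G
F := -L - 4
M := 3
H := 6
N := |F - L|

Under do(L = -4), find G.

do(L=-4) replaces the equation L := -2·H - 1 with the constant L = -4.
G is not downstream of the intervention, so its value is determined by the original equations.
G = -2·H + 3·M - 2  [with H=6, M=3]  = -5

-5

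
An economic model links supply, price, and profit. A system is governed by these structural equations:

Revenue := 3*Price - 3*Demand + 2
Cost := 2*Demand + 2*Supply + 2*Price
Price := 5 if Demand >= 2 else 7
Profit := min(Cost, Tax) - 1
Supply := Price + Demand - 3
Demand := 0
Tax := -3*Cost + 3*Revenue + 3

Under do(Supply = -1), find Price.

7

Under do(Supply=-1), the mechanism Supply := Price + Demand - 3 is discarded; Supply is fixed at -1.
Since Price is not a descendant of the intervened variable, it is unaffected.
Price = 5 if Demand >= 2 else 7  [with Demand=0]  = 7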